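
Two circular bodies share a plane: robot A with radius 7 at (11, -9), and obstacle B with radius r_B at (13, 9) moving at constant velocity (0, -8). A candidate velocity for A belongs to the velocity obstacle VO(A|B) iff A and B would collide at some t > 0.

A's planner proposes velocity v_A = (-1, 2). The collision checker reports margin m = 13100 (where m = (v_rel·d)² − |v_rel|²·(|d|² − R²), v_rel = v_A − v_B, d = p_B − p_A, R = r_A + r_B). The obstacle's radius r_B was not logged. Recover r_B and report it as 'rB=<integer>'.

m = 13100
d = (2, 18);  v_rel = (-1, 10),  |v_rel|² = 101
v_rel×d = (-1)·(18) − (10)·(2) = -38
since m = R²·101 − (-38)²:  R² = (1444 + 13100) / 101 = 144
R = √144 = 12  ⇒  r_B = 12 − 7 = 5

rB=5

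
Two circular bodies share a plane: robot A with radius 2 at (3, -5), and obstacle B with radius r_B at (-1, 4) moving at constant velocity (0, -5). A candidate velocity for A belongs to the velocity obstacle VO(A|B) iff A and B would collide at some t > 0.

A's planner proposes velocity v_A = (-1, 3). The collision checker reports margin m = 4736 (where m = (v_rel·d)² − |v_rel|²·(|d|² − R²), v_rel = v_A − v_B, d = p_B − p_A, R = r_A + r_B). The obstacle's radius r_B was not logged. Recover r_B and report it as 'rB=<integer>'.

m = 4736
d = (-4, 9);  v_rel = (-1, 8),  |v_rel|² = 65
v_rel×d = (-1)·(9) − (8)·(-4) = 23
since m = R²·65 − 23²:  R² = (529 + 4736) / 65 = 81
R = √81 = 9  ⇒  r_B = 9 − 2 = 7

rB=7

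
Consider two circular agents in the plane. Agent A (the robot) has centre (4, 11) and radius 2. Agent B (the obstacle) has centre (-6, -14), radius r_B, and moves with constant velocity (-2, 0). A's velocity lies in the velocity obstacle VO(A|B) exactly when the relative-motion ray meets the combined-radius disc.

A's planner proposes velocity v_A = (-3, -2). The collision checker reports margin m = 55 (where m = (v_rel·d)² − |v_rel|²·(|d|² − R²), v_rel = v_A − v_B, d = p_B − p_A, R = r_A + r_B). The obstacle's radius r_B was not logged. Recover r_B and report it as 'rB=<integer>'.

m = 55
d = (-10, -25);  v_rel = (-1, -2),  |v_rel|² = 5
v_rel×d = (-1)·(-25) − (-2)·(-10) = 5
since m = R²·5 − 5²:  R² = (25 + 55) / 5 = 16
R = √16 = 4  ⇒  r_B = 4 − 2 = 2

rB=2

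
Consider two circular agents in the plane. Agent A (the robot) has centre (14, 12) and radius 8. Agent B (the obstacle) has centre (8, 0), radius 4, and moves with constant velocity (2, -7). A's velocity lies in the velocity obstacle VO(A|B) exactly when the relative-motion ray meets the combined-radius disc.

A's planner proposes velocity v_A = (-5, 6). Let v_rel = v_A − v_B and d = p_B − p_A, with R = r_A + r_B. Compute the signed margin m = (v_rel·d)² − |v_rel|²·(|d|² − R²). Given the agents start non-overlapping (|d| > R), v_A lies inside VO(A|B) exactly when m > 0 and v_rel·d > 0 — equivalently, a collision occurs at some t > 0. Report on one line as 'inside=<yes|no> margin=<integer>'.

d = (-6, -12),  |d|² = 180;  R = 8+4 = 12,  c = 180−12² = 36
v_rel = (-7, 13),  |v_rel|² = 218;  v_rel·d = (-7)·(-6) + (13)·(-12) = -114
218·t² + 228·t + 36 = 0  ⇒  m = (-114)² − 218·36 = 5148
m = 5148 > 0,  v_rel·d = -114 < 0  ⇒  outside

inside=no margin=5148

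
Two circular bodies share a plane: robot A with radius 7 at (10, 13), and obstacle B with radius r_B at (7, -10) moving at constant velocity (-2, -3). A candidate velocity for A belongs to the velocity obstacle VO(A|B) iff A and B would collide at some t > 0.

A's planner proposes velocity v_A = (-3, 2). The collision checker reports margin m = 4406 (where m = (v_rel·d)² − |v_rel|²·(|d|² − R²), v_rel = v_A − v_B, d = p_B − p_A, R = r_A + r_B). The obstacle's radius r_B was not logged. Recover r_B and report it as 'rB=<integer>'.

m = 4406
d = (-3, -23);  v_rel = (-1, 5),  |v_rel|² = 26
v_rel×d = (-1)·(-23) − (5)·(-3) = 38
since m = R²·26 − 38²:  R² = (1444 + 4406) / 26 = 225
R = √225 = 15  ⇒  r_B = 15 − 7 = 8

rB=8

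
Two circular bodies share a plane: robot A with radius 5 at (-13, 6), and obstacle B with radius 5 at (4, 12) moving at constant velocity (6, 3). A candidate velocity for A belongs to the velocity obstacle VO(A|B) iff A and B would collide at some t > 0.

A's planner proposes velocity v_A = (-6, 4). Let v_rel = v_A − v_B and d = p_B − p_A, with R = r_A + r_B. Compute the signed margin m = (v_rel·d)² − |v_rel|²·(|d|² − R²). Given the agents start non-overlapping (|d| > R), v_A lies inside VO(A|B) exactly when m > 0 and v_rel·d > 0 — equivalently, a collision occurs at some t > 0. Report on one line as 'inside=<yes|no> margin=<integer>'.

d = (17, 6),  |d|² = 325;  R = 5+5 = 10,  c = 325−10² = 225
v_rel = (-12, 1),  |v_rel|² = 145;  v_rel·d = (-12)·(17) + (1)·(6) = -198
145·t² + 396·t + 225 = 0  ⇒  m = (-198)² − 145·225 = 6579
m = 6579 > 0,  v_rel·d = -198 < 0  ⇒  outside

inside=no margin=6579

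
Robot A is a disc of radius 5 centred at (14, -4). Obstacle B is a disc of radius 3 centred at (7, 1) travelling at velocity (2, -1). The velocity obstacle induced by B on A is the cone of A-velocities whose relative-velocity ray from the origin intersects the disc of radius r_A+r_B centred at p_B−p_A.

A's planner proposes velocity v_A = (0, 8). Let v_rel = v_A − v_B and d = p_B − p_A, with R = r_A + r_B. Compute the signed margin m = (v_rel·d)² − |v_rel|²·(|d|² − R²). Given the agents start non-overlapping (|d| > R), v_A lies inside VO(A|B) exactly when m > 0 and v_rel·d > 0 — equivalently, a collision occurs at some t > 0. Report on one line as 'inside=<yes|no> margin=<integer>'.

d = (-7, 5),  |d|² = 74;  R = 5+3 = 8,  c = 74−8² = 10
v_rel = (-2, 9),  |v_rel|² = 85;  v_rel·d = (-2)·(-7) + (9)·(5) = 59
85·t² − 118·t + 10 = 0  ⇒  m = 59² − 85·10 = 2631
m = 2631 > 0,  v_rel·d = 59 > 0  ⇒  inside

inside=yes margin=2631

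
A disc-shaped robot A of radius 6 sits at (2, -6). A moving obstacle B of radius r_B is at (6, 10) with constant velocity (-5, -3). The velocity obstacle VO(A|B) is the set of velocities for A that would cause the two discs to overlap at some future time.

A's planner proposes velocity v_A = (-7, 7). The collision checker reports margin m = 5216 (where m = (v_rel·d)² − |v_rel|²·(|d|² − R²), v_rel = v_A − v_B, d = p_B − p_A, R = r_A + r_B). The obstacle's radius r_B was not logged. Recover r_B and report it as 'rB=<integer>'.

m = 5216
d = (4, 16);  v_rel = (-2, 10),  |v_rel|² = 104
v_rel×d = (-2)·(16) − (10)·(4) = -72
since m = R²·104 − (-72)²:  R² = (5184 + 5216) / 104 = 100
R = √100 = 10  ⇒  r_B = 10 − 6 = 4

rB=4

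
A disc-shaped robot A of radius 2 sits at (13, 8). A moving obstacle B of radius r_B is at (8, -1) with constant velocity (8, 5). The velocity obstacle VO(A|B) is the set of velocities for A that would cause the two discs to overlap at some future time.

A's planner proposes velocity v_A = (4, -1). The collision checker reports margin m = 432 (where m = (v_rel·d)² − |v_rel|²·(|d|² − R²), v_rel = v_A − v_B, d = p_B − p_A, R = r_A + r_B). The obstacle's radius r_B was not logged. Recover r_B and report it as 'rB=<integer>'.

m = 432
d = (-5, -9);  v_rel = (-4, -6),  |v_rel|² = 52
v_rel×d = (-4)·(-9) − (-6)·(-5) = 6
since m = R²·52 − 6²:  R² = (36 + 432) / 52 = 9
R = √9 = 3  ⇒  r_B = 3 − 2 = 1

rB=1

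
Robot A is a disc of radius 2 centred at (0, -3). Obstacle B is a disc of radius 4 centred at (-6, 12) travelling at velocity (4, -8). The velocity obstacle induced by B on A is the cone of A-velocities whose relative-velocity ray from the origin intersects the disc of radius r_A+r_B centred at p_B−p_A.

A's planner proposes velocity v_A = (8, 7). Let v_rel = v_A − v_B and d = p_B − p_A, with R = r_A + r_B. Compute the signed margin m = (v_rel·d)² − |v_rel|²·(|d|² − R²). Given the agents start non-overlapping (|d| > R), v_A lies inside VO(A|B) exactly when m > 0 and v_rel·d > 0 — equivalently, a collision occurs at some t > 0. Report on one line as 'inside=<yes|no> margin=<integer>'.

d = (-6, 15),  |d|² = 261;  R = 2+4 = 6,  c = 261−6² = 225
v_rel = (4, 15),  |v_rel|² = 241;  v_rel·d = (4)·(-6) + (15)·(15) = 201
241·t² − 402·t + 225 = 0  ⇒  m = 201² − 241·225 = -13824
m = -13824 < 0,  v_rel·d = 201 > 0  ⇒  outside

inside=no margin=-13824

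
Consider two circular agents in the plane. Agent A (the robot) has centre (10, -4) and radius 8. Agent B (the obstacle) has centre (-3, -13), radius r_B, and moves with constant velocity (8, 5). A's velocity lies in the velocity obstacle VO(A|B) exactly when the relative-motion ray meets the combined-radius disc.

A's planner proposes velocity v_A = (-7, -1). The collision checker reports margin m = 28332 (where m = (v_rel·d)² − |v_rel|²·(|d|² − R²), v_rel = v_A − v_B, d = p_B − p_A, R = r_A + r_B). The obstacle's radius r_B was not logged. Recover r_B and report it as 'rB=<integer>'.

m = 28332
d = (-13, -9);  v_rel = (-15, -6),  |v_rel|² = 261
v_rel×d = (-15)·(-9) − (-6)·(-13) = 57
since m = R²·261 − 57²:  R² = (3249 + 28332) / 261 = 121
R = √121 = 11  ⇒  r_B = 11 − 8 = 3

rB=3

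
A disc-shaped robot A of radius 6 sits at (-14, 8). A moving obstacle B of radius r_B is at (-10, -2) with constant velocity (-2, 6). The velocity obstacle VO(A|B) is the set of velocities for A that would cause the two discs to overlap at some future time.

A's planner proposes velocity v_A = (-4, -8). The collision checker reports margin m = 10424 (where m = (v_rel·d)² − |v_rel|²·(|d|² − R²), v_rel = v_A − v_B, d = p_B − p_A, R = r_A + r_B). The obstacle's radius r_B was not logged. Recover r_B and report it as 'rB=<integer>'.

m = 10424
d = (4, -10);  v_rel = (-2, -14),  |v_rel|² = 200
v_rel×d = (-2)·(-10) − (-14)·(4) = 76
since m = R²·200 − 76²:  R² = (5776 + 10424) / 200 = 81
R = √81 = 9  ⇒  r_B = 9 − 6 = 3

rB=3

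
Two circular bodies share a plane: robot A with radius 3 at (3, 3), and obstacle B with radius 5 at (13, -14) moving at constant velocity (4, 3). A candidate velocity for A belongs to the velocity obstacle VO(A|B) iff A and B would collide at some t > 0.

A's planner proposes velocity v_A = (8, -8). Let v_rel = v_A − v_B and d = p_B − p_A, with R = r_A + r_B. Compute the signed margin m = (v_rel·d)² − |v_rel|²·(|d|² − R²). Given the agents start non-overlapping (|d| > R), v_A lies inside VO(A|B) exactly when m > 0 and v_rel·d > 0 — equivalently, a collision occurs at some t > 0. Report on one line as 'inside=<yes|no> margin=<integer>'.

d = (10, -17),  |d|² = 389;  R = 3+5 = 8,  c = 389−8² = 325
v_rel = (4, -11),  |v_rel|² = 137;  v_rel·d = (4)·(10) + (-11)·(-17) = 227
137·t² − 454·t + 325 = 0  ⇒  m = 227² − 137·325 = 7004
m = 7004 > 0,  v_rel·d = 227 > 0  ⇒  inside

inside=yes margin=7004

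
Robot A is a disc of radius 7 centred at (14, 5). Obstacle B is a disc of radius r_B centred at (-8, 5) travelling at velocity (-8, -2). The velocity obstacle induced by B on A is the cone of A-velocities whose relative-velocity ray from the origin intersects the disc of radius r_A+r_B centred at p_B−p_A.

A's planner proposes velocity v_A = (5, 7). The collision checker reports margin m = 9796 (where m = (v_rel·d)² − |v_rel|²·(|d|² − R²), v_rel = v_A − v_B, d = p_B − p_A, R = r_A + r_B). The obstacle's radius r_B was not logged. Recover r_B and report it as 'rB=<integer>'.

m = 9796
d = (-22, 0);  v_rel = (13, 9),  |v_rel|² = 250
v_rel×d = (13)·(0) − (9)·(-22) = 198
since m = R²·250 − 198²:  R² = (39204 + 9796) / 250 = 196
R = √196 = 14  ⇒  r_B = 14 − 7 = 7

rB=7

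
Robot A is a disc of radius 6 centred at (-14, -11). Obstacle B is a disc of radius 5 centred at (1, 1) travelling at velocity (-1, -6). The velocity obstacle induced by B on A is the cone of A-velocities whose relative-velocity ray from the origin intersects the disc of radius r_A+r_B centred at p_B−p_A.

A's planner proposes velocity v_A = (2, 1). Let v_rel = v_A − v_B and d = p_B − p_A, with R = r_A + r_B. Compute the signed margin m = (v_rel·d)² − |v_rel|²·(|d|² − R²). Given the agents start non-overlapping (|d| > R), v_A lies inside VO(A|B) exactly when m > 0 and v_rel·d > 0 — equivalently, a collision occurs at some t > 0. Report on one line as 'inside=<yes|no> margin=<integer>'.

d = (15, 12),  |d|² = 369;  R = 6+5 = 11,  c = 369−11² = 248
v_rel = (3, 7),  |v_rel|² = 58;  v_rel·d = (3)·(15) + (7)·(12) = 129
58·t² − 258·t + 248 = 0  ⇒  m = 129² − 58·248 = 2257
m = 2257 > 0,  v_rel·d = 129 > 0  ⇒  inside

inside=yes margin=2257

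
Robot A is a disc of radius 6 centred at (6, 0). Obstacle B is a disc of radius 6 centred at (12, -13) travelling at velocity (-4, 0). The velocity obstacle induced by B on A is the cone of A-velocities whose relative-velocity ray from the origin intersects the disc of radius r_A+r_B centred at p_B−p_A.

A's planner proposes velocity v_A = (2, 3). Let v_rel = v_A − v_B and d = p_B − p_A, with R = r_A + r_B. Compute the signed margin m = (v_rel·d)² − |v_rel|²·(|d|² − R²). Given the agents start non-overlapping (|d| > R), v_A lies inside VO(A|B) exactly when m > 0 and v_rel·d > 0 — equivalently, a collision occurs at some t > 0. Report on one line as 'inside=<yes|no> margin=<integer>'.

d = (6, -13),  |d|² = 205;  R = 6+6 = 12,  c = 205−12² = 61
v_rel = (6, 3),  |v_rel|² = 45;  v_rel·d = (6)·(6) + (3)·(-13) = -3
45·t² + 6·t + 61 = 0  ⇒  m = (-3)² − 45·61 = -2736
m = -2736 < 0,  v_rel·d = -3 < 0  ⇒  outside

inside=no margin=-2736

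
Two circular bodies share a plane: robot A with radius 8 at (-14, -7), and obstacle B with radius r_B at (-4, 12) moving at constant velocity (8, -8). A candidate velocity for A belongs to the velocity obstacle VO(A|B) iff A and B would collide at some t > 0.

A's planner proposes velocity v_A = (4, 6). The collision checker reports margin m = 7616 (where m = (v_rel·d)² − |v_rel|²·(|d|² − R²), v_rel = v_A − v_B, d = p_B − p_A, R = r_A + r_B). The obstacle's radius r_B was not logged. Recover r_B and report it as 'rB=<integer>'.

m = 7616
d = (10, 19);  v_rel = (-4, 14),  |v_rel|² = 212
v_rel×d = (-4)·(19) − (14)·(10) = -216
since m = R²·212 − (-216)²:  R² = (46656 + 7616) / 212 = 256
R = √256 = 16  ⇒  r_B = 16 − 8 = 8

rB=8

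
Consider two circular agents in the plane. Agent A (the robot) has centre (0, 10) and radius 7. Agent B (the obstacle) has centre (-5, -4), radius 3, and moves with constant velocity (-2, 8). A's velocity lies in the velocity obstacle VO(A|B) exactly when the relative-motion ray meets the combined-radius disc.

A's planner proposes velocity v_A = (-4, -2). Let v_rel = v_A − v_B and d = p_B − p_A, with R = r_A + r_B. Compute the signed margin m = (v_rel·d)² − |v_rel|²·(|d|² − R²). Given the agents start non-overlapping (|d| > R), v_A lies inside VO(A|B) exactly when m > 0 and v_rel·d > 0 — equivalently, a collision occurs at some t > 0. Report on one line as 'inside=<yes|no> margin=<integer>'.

d = (-5, -14),  |d|² = 221;  R = 7+3 = 10,  c = 221−10² = 121
v_rel = (-2, -10),  |v_rel|² = 104;  v_rel·d = (-2)·(-5) + (-10)·(-14) = 150
104·t² − 300·t + 121 = 0  ⇒  m = 150² − 104·121 = 9916
m = 9916 > 0,  v_rel·d = 150 > 0  ⇒  inside

inside=yes margin=9916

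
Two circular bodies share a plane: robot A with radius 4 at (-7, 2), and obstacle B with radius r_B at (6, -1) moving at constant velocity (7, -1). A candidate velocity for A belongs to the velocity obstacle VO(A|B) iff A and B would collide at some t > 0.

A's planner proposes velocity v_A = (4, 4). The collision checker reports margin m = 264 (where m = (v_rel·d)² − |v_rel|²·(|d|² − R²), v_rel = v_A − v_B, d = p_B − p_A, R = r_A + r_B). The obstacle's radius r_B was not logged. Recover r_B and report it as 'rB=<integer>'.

m = 264
d = (13, -3);  v_rel = (-3, 5),  |v_rel|² = 34
v_rel×d = (-3)·(-3) − (5)·(13) = -56
since m = R²·34 − (-56)²:  R² = (3136 + 264) / 34 = 100
R = √100 = 10  ⇒  r_B = 10 − 4 = 6

rB=6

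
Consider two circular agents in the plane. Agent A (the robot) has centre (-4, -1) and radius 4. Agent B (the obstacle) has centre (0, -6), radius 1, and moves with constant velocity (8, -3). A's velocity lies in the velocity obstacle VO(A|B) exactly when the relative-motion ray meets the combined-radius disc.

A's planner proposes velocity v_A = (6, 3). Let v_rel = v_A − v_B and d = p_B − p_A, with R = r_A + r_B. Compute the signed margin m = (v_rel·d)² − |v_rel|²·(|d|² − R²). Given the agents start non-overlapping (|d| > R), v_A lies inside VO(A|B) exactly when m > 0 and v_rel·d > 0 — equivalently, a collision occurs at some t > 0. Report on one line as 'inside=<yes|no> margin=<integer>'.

d = (4, -5),  |d|² = 41;  R = 4+1 = 5,  c = 41−5² = 16
v_rel = (-2, 6),  |v_rel|² = 40;  v_rel·d = (-2)·(4) + (6)·(-5) = -38
40·t² + 76·t + 16 = 0  ⇒  m = (-38)² − 40·16 = 804
m = 804 > 0,  v_rel·d = -38 < 0  ⇒  outside

inside=no margin=804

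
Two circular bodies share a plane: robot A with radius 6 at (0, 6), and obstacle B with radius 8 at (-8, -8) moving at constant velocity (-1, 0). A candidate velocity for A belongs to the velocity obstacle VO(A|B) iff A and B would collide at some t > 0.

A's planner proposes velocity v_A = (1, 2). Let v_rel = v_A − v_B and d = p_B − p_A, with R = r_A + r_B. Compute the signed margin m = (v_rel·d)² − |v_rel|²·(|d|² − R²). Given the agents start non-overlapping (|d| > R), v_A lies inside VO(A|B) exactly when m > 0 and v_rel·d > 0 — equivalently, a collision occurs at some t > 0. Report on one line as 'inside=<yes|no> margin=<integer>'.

d = (-8, -14),  |d|² = 260;  R = 6+8 = 14,  c = 260−14² = 64
v_rel = (2, 2),  |v_rel|² = 8;  v_rel·d = (2)·(-8) + (2)·(-14) = -44
8·t² + 88·t + 64 = 0  ⇒  m = (-44)² − 8·64 = 1424
m = 1424 > 0,  v_rel·d = -44 < 0  ⇒  outside

inside=no margin=1424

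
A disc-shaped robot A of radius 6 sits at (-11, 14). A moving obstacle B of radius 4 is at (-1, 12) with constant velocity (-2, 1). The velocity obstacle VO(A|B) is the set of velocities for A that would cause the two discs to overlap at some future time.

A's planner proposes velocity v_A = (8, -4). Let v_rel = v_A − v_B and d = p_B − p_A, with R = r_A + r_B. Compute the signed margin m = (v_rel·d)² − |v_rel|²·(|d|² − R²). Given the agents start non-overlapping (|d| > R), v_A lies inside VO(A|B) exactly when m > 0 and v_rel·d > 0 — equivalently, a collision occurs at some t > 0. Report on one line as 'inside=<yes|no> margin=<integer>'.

d = (10, -2),  |d|² = 104;  R = 6+4 = 10,  c = 104−10² = 4
v_rel = (10, -5),  |v_rel|² = 125;  v_rel·d = (10)·(10) + (-5)·(-2) = 110
125·t² − 220·t + 4 = 0  ⇒  m = 110² − 125·4 = 11600
m = 11600 > 0,  v_rel·d = 110 > 0  ⇒  inside

inside=yes margin=11600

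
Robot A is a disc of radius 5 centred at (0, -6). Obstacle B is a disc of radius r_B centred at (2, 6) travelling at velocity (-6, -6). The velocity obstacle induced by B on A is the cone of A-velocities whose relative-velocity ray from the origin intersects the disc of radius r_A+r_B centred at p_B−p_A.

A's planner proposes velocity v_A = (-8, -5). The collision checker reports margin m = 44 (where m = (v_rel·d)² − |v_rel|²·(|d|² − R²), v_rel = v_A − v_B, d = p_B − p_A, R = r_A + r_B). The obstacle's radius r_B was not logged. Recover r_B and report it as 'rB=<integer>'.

m = 44
d = (2, 12);  v_rel = (-2, 1),  |v_rel|² = 5
v_rel×d = (-2)·(12) − (1)·(2) = -26
since m = R²·5 − (-26)²:  R² = (676 + 44) / 5 = 144
R = √144 = 12  ⇒  r_B = 12 − 5 = 7

rB=7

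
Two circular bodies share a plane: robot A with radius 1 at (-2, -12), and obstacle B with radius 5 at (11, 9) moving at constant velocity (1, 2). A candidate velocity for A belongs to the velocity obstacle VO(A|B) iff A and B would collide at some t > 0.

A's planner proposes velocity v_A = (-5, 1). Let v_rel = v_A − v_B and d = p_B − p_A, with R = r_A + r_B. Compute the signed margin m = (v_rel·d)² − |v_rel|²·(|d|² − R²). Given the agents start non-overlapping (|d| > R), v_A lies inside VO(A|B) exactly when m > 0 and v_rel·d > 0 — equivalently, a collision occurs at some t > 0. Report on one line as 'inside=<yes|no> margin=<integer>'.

d = (13, 21),  |d|² = 610;  R = 1+5 = 6,  c = 610−6² = 574
v_rel = (-6, -1),  |v_rel|² = 37;  v_rel·d = (-6)·(13) + (-1)·(21) = -99
37·t² + 198·t + 574 = 0  ⇒  m = (-99)² − 37·574 = -11437
m = -11437 < 0,  v_rel·d = -99 < 0  ⇒  outside

inside=no margin=-11437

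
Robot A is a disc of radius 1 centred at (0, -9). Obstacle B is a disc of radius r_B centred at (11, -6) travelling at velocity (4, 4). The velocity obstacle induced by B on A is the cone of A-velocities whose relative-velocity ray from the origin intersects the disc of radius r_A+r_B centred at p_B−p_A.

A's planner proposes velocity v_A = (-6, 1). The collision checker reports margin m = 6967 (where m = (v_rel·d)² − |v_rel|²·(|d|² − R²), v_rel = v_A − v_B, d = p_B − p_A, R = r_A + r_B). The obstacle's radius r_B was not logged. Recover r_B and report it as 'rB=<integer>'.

m = 6967
d = (11, 3);  v_rel = (-10, -3),  |v_rel|² = 109
v_rel×d = (-10)·(3) − (-3)·(11) = 3
since m = R²·109 − 3²:  R² = (9 + 6967) / 109 = 64
R = √64 = 8  ⇒  r_B = 8 − 1 = 7

rB=7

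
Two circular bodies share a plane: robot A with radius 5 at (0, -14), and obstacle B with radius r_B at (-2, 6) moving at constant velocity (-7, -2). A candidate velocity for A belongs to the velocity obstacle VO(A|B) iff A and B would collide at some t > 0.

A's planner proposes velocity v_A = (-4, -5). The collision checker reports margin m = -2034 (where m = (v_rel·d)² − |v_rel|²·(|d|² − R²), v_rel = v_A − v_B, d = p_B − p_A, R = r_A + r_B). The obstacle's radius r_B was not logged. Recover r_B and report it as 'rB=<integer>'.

m = -2034
d = (-2, 20);  v_rel = (3, -3),  |v_rel|² = 18
v_rel×d = (3)·(20) − (-3)·(-2) = 54
since m = R²·18 − 54²:  R² = (2916 + -2034) / 18 = 49
R = √49 = 7  ⇒  r_B = 7 − 5 = 2

rB=2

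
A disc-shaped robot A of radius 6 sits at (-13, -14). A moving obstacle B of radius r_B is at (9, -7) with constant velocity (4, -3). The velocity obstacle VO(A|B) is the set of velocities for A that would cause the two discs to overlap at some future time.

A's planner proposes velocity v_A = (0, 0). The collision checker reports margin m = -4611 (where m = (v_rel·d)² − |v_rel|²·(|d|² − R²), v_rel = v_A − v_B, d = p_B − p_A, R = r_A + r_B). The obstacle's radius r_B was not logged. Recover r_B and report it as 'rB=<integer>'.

m = -4611
d = (22, 7);  v_rel = (-4, 3),  |v_rel|² = 25
v_rel×d = (-4)·(7) − (3)·(22) = -94
since m = R²·25 − (-94)²:  R² = (8836 + -4611) / 25 = 169
R = √169 = 13  ⇒  r_B = 13 − 6 = 7

rB=7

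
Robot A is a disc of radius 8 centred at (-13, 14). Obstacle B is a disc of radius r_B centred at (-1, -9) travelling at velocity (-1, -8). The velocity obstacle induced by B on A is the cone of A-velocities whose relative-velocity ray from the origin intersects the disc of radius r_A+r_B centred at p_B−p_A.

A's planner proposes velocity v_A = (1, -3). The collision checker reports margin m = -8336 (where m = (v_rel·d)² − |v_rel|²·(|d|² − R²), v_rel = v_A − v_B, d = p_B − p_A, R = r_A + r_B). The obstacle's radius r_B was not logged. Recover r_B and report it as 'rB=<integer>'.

m = -8336
d = (12, -23);  v_rel = (2, 5),  |v_rel|² = 29
v_rel×d = (2)·(-23) − (5)·(12) = -106
since m = R²·29 − (-106)²:  R² = (11236 + -8336) / 29 = 100
R = √100 = 10  ⇒  r_B = 10 − 8 = 2

rB=2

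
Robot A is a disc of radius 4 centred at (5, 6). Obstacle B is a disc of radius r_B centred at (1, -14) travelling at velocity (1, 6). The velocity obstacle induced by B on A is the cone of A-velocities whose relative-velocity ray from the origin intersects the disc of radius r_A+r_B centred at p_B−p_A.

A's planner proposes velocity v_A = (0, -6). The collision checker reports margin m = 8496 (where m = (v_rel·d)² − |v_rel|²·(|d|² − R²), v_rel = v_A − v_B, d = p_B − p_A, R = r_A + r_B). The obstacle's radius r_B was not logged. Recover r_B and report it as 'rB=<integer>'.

m = 8496
d = (-4, -20);  v_rel = (-1, -12),  |v_rel|² = 145
v_rel×d = (-1)·(-20) − (-12)·(-4) = -28
since m = R²·145 − (-28)²:  R² = (784 + 8496) / 145 = 64
R = √64 = 8  ⇒  r_B = 8 − 4 = 4

rB=4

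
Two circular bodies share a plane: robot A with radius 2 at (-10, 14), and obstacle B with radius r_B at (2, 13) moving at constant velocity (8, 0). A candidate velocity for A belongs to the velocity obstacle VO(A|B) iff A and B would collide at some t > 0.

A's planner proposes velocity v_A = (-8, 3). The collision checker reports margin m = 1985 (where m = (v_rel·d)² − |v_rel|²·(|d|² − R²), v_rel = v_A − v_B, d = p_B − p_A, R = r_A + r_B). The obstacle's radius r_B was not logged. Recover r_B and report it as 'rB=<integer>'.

m = 1985
d = (12, -1);  v_rel = (-16, 3),  |v_rel|² = 265
v_rel×d = (-16)·(-1) − (3)·(12) = -20
since m = R²·265 − (-20)²:  R² = (400 + 1985) / 265 = 9
R = √9 = 3  ⇒  r_B = 3 − 2 = 1

rB=1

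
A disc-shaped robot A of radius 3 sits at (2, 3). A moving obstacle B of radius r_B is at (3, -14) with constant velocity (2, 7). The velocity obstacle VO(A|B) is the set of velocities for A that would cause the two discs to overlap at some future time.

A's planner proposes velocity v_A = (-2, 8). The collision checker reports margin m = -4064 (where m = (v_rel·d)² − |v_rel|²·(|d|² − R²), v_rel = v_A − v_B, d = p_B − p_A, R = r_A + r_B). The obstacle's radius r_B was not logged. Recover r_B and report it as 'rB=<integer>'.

m = -4064
d = (1, -17);  v_rel = (-4, 1),  |v_rel|² = 17
v_rel×d = (-4)·(-17) − (1)·(1) = 67
since m = R²·17 − 67²:  R² = (4489 + -4064) / 17 = 25
R = √25 = 5  ⇒  r_B = 5 − 3 = 2

rB=2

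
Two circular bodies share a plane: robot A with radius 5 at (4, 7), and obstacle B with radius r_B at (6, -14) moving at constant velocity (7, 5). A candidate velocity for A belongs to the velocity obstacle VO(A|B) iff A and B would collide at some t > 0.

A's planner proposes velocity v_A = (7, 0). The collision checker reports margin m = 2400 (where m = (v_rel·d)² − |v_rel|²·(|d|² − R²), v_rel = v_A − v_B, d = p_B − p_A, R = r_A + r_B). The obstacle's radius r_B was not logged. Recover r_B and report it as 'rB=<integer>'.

m = 2400
d = (2, -21);  v_rel = (0, -5),  |v_rel|² = 25
v_rel×d = (0)·(-21) − (-5)·(2) = 10
since m = R²·25 − 10²:  R² = (100 + 2400) / 25 = 100
R = √100 = 10  ⇒  r_B = 10 − 5 = 5

rB=5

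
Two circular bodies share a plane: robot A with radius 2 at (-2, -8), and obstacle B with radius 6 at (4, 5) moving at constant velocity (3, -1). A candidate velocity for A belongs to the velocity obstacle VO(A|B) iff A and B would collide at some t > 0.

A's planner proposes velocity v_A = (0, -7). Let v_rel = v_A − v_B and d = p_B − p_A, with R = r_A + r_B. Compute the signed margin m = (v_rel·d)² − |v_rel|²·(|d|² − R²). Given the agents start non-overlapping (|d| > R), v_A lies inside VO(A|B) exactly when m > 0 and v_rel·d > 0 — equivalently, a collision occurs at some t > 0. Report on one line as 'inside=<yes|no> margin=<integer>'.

d = (6, 13),  |d|² = 205;  R = 2+6 = 8,  c = 205−8² = 141
v_rel = (-3, -6),  |v_rel|² = 45;  v_rel·d = (-3)·(6) + (-6)·(13) = -96
45·t² + 192·t + 141 = 0  ⇒  m = (-96)² − 45·141 = 2871
m = 2871 > 0,  v_rel·d = -96 < 0  ⇒  outside

inside=no margin=2871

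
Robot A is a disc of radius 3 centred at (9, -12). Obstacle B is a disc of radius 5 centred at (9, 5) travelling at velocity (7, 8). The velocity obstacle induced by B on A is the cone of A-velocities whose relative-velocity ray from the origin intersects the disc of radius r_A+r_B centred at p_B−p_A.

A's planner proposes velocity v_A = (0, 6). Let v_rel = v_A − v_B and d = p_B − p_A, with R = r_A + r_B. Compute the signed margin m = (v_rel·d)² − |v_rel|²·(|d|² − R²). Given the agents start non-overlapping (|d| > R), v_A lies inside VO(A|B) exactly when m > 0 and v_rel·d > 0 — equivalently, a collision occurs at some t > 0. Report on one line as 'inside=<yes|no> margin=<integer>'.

d = (0, 17),  |d|² = 289;  R = 3+5 = 8,  c = 289−8² = 225
v_rel = (-7, -2),  |v_rel|² = 53;  v_rel·d = (-7)·(0) + (-2)·(17) = -34
53·t² + 68·t + 225 = 0  ⇒  m = (-34)² − 53·225 = -10769
m = -10769 < 0,  v_rel·d = -34 < 0  ⇒  outside

inside=no margin=-10769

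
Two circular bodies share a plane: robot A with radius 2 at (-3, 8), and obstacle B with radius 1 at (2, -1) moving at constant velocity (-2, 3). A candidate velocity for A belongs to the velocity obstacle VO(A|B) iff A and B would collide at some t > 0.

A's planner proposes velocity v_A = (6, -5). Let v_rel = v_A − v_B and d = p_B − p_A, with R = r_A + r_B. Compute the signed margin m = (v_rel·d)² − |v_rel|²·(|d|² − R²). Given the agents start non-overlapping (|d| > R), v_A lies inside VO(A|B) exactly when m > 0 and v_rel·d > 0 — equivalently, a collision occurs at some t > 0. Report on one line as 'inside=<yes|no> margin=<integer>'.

d = (5, -9),  |d|² = 106;  R = 2+1 = 3,  c = 106−3² = 97
v_rel = (8, -8),  |v_rel|² = 128;  v_rel·d = (8)·(5) + (-8)·(-9) = 112
128·t² − 224·t + 97 = 0  ⇒  m = 112² − 128·97 = 128
m = 128 > 0,  v_rel·d = 112 > 0  ⇒  inside

inside=yes margin=128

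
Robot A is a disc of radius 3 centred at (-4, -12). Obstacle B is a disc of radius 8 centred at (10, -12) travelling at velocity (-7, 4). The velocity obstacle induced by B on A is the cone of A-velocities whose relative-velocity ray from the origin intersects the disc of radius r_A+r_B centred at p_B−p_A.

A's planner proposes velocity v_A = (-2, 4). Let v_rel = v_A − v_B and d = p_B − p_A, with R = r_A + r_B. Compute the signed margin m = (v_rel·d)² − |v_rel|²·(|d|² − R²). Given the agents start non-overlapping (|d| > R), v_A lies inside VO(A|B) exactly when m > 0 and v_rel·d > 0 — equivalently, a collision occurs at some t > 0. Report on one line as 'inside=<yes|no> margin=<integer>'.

d = (14, 0),  |d|² = 196;  R = 3+8 = 11,  c = 196−11² = 75
v_rel = (5, 0),  |v_rel|² = 25;  v_rel·d = (5)·(14) + (0)·(0) = 70
25·t² − 140·t + 75 = 0  ⇒  m = 70² − 25·75 = 3025
m = 3025 > 0,  v_rel·d = 70 > 0  ⇒  inside

inside=yes margin=3025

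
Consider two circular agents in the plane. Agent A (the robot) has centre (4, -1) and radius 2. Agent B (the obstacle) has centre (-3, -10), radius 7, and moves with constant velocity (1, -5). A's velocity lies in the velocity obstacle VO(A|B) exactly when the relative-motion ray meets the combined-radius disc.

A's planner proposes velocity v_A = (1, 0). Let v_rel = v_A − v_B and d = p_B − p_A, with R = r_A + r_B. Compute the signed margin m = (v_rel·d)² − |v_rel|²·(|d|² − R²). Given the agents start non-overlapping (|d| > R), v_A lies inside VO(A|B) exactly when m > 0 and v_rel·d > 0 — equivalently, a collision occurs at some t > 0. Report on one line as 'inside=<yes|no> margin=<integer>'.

d = (-7, -9),  |d|² = 130;  R = 2+7 = 9,  c = 130−9² = 49
v_rel = (0, 5),  |v_rel|² = 25;  v_rel·d = (0)·(-7) + (5)·(-9) = -45
25·t² + 90·t + 49 = 0  ⇒  m = (-45)² − 25·49 = 800
m = 800 > 0,  v_rel·d = -45 < 0  ⇒  outside

inside=no margin=800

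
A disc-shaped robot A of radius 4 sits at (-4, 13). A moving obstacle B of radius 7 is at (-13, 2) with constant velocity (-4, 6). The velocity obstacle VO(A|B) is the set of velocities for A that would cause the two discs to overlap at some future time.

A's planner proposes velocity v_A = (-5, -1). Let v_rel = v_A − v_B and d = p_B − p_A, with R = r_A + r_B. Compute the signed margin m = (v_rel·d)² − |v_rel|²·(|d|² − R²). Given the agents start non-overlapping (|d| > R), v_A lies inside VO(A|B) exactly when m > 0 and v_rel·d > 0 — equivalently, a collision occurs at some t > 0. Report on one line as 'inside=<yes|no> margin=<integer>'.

d = (-9, -11),  |d|² = 202;  R = 4+7 = 11,  c = 202−11² = 81
v_rel = (-1, -7),  |v_rel|² = 50;  v_rel·d = (-1)·(-9) + (-7)·(-11) = 86
50·t² − 172·t + 81 = 0  ⇒  m = 86² − 50·81 = 3346
m = 3346 > 0,  v_rel·d = 86 > 0  ⇒  inside

inside=yes margin=3346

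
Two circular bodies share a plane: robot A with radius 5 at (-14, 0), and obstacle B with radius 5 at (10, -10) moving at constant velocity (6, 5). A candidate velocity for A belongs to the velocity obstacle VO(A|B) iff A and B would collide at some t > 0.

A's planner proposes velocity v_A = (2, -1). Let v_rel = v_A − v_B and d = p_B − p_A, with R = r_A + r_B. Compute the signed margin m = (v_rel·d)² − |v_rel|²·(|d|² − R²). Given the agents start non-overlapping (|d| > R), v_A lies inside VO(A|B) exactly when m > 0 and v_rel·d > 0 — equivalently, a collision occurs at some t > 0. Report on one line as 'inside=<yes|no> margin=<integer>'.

d = (24, -10),  |d|² = 676;  R = 5+5 = 10,  c = 676−10² = 576
v_rel = (-4, -6),  |v_rel|² = 52;  v_rel·d = (-4)·(24) + (-6)·(-10) = -36
52·t² + 72·t + 576 = 0  ⇒  m = (-36)² − 52·576 = -28656
m = -28656 < 0,  v_rel·d = -36 < 0  ⇒  outside

inside=no margin=-28656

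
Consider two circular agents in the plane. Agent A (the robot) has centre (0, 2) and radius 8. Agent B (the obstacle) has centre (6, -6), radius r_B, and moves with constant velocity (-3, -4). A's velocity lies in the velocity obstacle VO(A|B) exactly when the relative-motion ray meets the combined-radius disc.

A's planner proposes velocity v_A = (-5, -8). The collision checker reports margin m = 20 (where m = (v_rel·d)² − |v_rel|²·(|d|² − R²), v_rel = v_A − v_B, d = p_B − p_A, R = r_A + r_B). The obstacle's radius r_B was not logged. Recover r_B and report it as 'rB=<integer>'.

m = 20
d = (6, -8);  v_rel = (-2, -4),  |v_rel|² = 20
v_rel×d = (-2)·(-8) − (-4)·(6) = 40
since m = R²·20 − 40²:  R² = (1600 + 20) / 20 = 81
R = √81 = 9  ⇒  r_B = 9 − 8 = 1

rB=1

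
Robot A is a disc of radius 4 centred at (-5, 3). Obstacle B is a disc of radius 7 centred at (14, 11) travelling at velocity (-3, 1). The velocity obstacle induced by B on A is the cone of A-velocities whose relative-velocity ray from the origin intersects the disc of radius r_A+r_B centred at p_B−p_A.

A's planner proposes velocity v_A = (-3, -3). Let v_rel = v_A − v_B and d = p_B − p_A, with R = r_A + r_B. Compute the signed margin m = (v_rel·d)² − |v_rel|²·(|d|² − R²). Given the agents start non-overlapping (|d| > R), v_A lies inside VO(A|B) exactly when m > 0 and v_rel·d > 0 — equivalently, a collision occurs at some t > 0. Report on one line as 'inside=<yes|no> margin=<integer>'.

d = (19, 8),  |d|² = 425;  R = 4+7 = 11,  c = 425−11² = 304
v_rel = (0, -4),  |v_rel|² = 16;  v_rel·d = (0)·(19) + (-4)·(8) = -32
16·t² + 64·t + 304 = 0  ⇒  m = (-32)² − 16·304 = -3840
m = -3840 < 0,  v_rel·d = -32 < 0  ⇒  outside

inside=no margin=-3840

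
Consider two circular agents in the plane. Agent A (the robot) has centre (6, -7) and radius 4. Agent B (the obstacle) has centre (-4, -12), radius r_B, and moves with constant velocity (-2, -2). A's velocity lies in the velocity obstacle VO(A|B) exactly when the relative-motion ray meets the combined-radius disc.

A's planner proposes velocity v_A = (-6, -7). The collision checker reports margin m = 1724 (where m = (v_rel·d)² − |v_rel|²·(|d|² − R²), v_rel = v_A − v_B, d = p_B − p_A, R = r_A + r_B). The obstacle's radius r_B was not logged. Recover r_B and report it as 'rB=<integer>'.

m = 1724
d = (-10, -5);  v_rel = (-4, -5),  |v_rel|² = 41
v_rel×d = (-4)·(-5) − (-5)·(-10) = -30
since m = R²·41 − (-30)²:  R² = (900 + 1724) / 41 = 64
R = √64 = 8  ⇒  r_B = 8 − 4 = 4

rB=4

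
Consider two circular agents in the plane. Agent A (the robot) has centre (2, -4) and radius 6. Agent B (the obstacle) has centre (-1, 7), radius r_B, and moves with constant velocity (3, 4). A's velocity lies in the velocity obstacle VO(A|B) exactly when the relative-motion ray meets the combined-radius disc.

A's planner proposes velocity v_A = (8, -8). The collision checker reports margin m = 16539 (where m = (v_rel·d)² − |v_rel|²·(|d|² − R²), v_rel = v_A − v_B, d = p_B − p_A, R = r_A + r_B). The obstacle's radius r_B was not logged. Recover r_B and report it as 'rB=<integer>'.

m = 16539
d = (-3, 11);  v_rel = (5, -12),  |v_rel|² = 169
v_rel×d = (5)·(11) − (-12)·(-3) = 19
since m = R²·169 − 19²:  R² = (361 + 16539) / 169 = 100
R = √100 = 10  ⇒  r_B = 10 − 6 = 4

rB=4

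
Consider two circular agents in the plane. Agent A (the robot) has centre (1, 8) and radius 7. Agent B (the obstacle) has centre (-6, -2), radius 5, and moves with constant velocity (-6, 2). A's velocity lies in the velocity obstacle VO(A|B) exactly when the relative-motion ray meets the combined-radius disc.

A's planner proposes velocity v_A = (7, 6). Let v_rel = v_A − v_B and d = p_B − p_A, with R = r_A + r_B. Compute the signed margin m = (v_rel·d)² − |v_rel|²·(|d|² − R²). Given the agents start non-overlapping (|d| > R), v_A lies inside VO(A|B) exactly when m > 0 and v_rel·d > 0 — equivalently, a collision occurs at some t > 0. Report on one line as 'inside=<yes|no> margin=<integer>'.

d = (-7, -10),  |d|² = 149;  R = 7+5 = 12,  c = 149−12² = 5
v_rel = (13, 4),  |v_rel|² = 185;  v_rel·d = (13)·(-7) + (4)·(-10) = -131
185·t² + 262·t + 5 = 0  ⇒  m = (-131)² − 185·5 = 16236
m = 16236 > 0,  v_rel·d = -131 < 0  ⇒  outside

inside=no margin=16236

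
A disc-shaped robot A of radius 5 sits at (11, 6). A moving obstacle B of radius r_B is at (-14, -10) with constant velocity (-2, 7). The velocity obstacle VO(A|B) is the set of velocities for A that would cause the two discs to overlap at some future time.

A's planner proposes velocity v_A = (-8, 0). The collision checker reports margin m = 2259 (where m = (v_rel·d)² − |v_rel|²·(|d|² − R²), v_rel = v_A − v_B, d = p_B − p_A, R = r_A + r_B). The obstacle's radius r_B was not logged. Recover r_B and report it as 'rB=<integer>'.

m = 2259
d = (-25, -16);  v_rel = (-6, -7),  |v_rel|² = 85
v_rel×d = (-6)·(-16) − (-7)·(-25) = -79
since m = R²·85 − (-79)²:  R² = (6241 + 2259) / 85 = 100
R = √100 = 10  ⇒  r_B = 10 − 5 = 5

rB=5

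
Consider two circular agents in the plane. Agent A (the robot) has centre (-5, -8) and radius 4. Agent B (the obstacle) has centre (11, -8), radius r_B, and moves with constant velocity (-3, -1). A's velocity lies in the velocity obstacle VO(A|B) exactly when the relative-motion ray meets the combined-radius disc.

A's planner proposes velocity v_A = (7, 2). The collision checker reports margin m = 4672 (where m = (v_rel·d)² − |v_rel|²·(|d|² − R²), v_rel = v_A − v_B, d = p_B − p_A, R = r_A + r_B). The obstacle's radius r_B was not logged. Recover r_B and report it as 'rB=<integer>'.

m = 4672
d = (16, 0);  v_rel = (10, 3),  |v_rel|² = 109
v_rel×d = (10)·(0) − (3)·(16) = -48
since m = R²·109 − (-48)²:  R² = (2304 + 4672) / 109 = 64
R = √64 = 8  ⇒  r_B = 8 − 4 = 4

rB=4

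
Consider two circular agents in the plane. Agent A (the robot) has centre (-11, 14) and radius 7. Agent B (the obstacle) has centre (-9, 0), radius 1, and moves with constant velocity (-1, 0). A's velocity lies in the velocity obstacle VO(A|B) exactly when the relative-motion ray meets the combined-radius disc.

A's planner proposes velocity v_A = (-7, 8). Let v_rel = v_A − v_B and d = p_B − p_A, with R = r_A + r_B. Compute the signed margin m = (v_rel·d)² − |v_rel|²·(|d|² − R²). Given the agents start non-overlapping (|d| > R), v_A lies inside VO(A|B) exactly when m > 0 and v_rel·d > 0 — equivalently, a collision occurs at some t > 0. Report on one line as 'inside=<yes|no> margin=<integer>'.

d = (2, -14),  |d|² = 200;  R = 7+1 = 8,  c = 200−8² = 136
v_rel = (-6, 8),  |v_rel|² = 100;  v_rel·d = (-6)·(2) + (8)·(-14) = -124
100·t² + 248·t + 136 = 0  ⇒  m = (-124)² − 100·136 = 1776
m = 1776 > 0,  v_rel·d = -124 < 0  ⇒  outside

inside=no margin=1776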